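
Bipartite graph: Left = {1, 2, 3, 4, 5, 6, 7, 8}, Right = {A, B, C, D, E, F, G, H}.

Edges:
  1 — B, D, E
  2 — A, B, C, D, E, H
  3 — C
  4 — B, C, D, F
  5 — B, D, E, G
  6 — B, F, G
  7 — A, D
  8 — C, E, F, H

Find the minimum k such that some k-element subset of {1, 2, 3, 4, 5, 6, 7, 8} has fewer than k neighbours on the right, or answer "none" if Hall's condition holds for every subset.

A matching saturating every left vertex exists, for instance 1→B, 2→A, 3→C, 4→F, 5→E, 6→G, 7→D, 8→H.
By Hall's marriage theorem, this means |N(S)| ≥ |S| for every subset S, so no violating subset exists.

none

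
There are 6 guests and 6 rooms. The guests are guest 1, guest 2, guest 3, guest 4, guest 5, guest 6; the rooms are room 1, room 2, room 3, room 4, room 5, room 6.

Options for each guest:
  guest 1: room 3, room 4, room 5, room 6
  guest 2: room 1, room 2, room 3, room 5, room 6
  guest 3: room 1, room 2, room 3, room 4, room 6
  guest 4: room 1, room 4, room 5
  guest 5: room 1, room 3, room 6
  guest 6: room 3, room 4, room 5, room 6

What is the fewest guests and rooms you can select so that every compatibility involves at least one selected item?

6

{guest 1, guest 2, guest 3, guest 4, guest 5, guest 6} is a vertex cover of size 6: every edge has an endpoint in this set.
No smaller cover exists because guest 1–room 4, guest 2–room 5, guest 3–room 2, guest 4–room 1, guest 5–room 6, guest 6–room 3 is a matching of size 6, and a cover must include an endpoint of each of these disjoint edges (König's theorem).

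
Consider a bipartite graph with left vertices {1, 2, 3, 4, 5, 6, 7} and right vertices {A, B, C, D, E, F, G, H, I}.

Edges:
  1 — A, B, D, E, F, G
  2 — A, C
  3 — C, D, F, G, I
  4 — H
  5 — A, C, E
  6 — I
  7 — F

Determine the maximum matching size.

A valid assignment of size 7: 1–A, 2–C, 3–G, 4–H, 5–E, 6–I, 7–F.
This saturates every left vertex, so 7 is the maximum.

7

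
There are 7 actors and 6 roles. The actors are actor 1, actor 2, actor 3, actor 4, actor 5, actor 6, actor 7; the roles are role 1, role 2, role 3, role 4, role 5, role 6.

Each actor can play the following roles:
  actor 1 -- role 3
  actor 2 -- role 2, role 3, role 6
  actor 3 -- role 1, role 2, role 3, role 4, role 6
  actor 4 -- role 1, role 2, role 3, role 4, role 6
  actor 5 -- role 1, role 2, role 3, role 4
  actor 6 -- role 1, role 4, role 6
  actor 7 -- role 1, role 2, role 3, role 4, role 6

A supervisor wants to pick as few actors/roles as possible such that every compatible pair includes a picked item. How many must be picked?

5

A maximum matching has 5 edges (e.g. actor 1–role 3, actor 2–role 2, actor 3–role 4, actor 4–role 6, actor 5–role 1).
By König's theorem the minimum vertex cover has the same size. One such cover is {role 1, role 2, role 3, role 4, role 6}.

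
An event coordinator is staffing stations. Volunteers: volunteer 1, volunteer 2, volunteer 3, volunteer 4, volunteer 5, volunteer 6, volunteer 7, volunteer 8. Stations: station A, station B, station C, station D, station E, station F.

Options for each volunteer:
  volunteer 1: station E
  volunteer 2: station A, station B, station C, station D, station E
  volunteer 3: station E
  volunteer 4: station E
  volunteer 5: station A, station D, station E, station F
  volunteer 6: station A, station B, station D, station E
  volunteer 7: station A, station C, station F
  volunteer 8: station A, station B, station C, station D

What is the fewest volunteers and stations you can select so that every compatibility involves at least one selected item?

6

A maximum matching has 6 edges (e.g. volunteer 1–station E, volunteer 2–station B, volunteer 5–station F, volunteer 6–station D, volunteer 7–station C, volunteer 8–station A).
By König's theorem the minimum vertex cover has the same size. One such cover is {volunteer 2, volunteer 5, volunteer 6, volunteer 7, volunteer 8, station E}.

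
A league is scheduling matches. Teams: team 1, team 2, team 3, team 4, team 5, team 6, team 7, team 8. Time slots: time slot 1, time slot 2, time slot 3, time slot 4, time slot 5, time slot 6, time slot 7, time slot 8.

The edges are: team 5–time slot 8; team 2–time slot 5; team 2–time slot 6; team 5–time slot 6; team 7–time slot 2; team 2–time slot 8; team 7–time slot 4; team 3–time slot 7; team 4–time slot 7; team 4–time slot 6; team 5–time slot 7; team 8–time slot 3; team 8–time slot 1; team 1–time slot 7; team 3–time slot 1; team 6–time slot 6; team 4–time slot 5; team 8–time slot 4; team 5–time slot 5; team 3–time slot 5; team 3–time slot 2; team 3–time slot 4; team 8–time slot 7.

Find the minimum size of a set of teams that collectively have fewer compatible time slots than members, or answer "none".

Take S = {team 1, team 2, team 4, team 5, team 6}. Its neighbourhood is {time slot 5, time slot 6, time slot 7, time slot 8}, so |N(S)| = 4 < |S| = 5.
Every subset of size less than 5 has at least as many neighbours as members, so 5 is the minimum.

5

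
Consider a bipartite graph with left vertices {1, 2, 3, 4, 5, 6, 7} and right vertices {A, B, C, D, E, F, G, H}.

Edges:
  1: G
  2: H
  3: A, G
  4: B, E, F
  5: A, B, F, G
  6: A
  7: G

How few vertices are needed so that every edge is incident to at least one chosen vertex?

5

A maximum matching has 5 edges (e.g. 1–G, 2–H, 3–A, 4–E, 5–B).
By König's theorem the minimum vertex cover has the same size. One such cover is {2, 4, 5, A, G}.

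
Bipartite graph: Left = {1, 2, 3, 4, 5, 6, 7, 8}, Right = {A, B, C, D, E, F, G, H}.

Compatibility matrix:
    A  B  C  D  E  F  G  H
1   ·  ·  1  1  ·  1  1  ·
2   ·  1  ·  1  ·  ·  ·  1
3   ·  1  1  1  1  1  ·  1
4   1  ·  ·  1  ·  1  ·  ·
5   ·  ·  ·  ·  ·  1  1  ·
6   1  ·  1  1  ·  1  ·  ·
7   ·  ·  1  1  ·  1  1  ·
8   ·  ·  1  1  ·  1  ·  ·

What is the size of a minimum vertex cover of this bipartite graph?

7

{2, 3, A, C, D, F, G} is a vertex cover of size 7: every edge has an endpoint in this set.
No smaller cover exists because 1–D, 2–B, 3–E, 4–A, 5–G, 6–C, 7–F is a matching of size 7, and a cover must include an endpoint of each of these disjoint edges (König's theorem).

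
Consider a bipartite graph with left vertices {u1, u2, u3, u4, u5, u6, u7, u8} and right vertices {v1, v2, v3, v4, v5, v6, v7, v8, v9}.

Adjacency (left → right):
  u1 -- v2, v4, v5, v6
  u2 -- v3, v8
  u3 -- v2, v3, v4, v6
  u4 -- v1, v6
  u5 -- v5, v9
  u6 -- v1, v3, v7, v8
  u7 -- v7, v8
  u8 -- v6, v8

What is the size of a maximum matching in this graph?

8

A valid assignment of size 8: u1-v2, u2-v3, u3-v4, u4-v1, u5-v9, u6-v7, u7-v8, u8-v6.
This saturates every left vertex, so 8 is the maximum.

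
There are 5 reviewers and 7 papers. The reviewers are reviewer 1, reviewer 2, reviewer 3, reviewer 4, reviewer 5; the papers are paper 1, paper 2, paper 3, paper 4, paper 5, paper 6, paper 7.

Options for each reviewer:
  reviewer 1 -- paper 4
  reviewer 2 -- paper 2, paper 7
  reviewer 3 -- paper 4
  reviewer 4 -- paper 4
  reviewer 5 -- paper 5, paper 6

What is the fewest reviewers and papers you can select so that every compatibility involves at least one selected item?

A maximum matching has 3 edges (e.g. reviewer 1–paper 4, reviewer 2–paper 7, reviewer 5–paper 6).
By König's theorem the minimum vertex cover has the same size. One such cover is {reviewer 2, reviewer 5, paper 4}.

3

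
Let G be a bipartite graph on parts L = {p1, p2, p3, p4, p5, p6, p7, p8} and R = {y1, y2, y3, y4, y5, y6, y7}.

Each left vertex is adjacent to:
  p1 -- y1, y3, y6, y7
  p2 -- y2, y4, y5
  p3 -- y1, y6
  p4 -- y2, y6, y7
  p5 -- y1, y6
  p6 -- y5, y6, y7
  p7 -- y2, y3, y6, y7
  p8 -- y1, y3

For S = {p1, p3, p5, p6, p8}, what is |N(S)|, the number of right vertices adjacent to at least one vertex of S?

5

The union of neighbours of {p1, p3, p5, p6, p8} is {y1, y3, y5, y6, y7}, which has 5 elements.
Since |N(S)| = 5 ≥ |S| = 5, Hall's condition holds for this subset.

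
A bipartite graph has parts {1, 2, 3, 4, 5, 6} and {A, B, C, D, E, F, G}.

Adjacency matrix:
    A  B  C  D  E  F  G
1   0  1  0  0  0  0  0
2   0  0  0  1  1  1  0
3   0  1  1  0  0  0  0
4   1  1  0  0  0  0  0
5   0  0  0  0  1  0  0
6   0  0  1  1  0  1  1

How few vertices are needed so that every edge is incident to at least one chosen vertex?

The 6 edges 1–B, 2–D, 3–C, 4–A, 5–E, 6–F form a matching, so any vertex cover needs at least 6 vertices (one per matched edge).
Conversely {1, 2, 3, 4, 5, 6} meets every edge and has exactly 6 vertices, so 6 is optimal.

6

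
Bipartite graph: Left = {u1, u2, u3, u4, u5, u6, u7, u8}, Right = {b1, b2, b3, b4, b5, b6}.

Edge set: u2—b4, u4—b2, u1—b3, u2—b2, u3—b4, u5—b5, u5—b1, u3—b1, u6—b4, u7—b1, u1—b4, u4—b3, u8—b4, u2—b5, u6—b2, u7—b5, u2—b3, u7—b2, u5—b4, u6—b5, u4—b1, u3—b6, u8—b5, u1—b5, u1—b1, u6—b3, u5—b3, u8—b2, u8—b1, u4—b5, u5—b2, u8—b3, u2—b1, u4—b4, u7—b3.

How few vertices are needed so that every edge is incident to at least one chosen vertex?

6

The 6 edges u1–b4, u2–b1, u3–b6, u4–b2, u5–b5, u6–b3 form a matching, so any vertex cover needs at least 6 vertices (one per matched edge).
Conversely {u3, b1, b2, b3, b4, b5} meets every edge and has exactly 6 vertices, so 6 is optimal.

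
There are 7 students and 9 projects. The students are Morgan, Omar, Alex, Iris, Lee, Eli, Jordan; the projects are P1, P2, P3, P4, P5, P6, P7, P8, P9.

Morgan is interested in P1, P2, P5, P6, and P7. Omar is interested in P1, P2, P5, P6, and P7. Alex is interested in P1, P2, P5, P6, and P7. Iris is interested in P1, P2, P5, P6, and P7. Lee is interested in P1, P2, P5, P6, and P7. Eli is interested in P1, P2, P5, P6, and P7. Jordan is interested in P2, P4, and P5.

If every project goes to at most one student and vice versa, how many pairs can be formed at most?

One maximum matching: Morgan→P5, Omar→P6, Alex→P7, Iris→P2, Lee→P1, Jordan→P4.
The set {Morgan, Omar, Alex, Iris, Lee, Eli} has only 5 neighbours ({P1, P2, P5, P6, P7}), so by Hall's theorem at most 6 of the 7 students can be matched.

6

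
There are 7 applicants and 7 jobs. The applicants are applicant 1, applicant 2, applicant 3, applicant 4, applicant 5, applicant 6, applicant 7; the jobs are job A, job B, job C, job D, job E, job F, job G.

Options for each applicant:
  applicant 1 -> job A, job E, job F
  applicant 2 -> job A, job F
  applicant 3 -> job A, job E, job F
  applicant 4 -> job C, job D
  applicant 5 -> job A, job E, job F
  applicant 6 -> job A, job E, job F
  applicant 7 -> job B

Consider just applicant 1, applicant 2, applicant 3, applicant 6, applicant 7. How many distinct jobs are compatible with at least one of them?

The union of neighbours of {applicant 1, applicant 2, applicant 3, applicant 6, applicant 7} is {job A, job B, job E, job F}, which has 4 elements.
Since |N(S)| = 4 < |S| = 5, Hall's condition fails for this subset.

4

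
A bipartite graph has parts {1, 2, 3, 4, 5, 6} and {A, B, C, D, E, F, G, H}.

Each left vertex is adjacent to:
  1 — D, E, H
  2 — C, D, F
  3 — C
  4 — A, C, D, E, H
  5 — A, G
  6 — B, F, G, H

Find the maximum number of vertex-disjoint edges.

6

A valid assignment of size 6: 1-E, 2-F, 3-C, 4-A, 5-G, 6-B.
This saturates every left vertex, so 6 is the maximum.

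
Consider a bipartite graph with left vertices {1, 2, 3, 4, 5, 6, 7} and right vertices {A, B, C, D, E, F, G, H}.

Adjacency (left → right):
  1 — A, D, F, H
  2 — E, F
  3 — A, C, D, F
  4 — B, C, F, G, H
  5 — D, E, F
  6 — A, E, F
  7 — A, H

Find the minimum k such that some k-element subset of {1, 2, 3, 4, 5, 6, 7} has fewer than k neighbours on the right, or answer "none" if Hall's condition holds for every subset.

none

A matching saturating every left vertex exists, for instance 1→F, 2→E, 3→C, 4→G, 5→D, 6→A, 7→H.
By Hall's marriage theorem, this means |N(S)| ≥ |S| for every subset S, so no violating subset exists.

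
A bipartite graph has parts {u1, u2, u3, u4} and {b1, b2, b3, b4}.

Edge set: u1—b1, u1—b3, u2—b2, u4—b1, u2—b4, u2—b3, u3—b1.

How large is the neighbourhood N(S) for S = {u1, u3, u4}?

2

The union of neighbours of {u1, u3, u4} is {b1, b3}, which has 2 elements.
Since |N(S)| = 2 < |S| = 3, Hall's condition fails for this subset.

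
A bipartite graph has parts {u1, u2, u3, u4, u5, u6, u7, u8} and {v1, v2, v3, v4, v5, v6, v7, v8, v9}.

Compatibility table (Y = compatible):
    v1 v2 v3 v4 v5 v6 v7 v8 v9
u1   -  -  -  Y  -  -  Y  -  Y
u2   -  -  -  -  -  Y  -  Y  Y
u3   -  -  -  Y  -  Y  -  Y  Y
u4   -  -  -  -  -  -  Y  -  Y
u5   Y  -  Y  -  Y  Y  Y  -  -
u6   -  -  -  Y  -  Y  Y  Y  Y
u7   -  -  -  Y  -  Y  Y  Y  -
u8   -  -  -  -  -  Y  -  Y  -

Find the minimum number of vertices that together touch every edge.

6

{u5, v4, v6, v7, v8, v9} is a vertex cover of size 6: every edge has an endpoint in this set.
No smaller cover exists because u1–v4, u2–v9, u3–v6, u4–v7, u5–v3, u6–v8 is a matching of size 6, and a cover must include an endpoint of each of these disjoint edges (König's theorem).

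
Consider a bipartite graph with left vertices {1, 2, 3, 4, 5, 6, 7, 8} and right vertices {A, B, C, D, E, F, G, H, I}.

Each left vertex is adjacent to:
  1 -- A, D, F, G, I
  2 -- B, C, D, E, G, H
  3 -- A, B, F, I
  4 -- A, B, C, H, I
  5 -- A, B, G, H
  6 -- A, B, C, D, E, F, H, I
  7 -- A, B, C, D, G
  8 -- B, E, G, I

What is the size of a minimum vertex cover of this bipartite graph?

{1, 2, 3, 4, 5, 6, 7, 8} is a vertex cover of size 8: every edge has an endpoint in this set.
No smaller cover exists because 1–F, 2–E, 3–I, 4–H, 5–G, 6–D, 7–A, 8–B is a matching of size 8, and a cover must include an endpoint of each of these disjoint edges (König's theorem).

8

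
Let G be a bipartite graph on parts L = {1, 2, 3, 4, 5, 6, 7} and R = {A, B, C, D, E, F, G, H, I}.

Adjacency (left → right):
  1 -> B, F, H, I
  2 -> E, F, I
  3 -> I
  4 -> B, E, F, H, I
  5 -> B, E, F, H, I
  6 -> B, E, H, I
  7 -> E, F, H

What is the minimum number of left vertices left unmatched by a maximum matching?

For example, pair 1-B, 2-F, 3-I, 4-H, 5-E.
The set {1, 2, 3, 4, 5, 6, 7} has only 5 neighbours ({B, E, F, H, I}), so by Hall's theorem at most 5 of the 7 left vertices can be matched.
That matches 5 of the 7, leaving 2 unmatched; no matching can do better.

2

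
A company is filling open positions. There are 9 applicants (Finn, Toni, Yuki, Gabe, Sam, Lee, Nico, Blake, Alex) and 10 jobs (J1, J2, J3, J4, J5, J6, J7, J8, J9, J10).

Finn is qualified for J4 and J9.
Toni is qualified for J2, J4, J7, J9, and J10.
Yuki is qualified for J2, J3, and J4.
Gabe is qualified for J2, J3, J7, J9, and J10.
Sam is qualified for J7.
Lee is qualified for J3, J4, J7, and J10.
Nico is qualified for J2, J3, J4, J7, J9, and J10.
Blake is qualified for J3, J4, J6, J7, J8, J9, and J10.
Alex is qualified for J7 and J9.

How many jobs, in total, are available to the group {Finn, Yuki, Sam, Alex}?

5

The union of neighbours of {Finn, Yuki, Sam, Alex} is {J2, J3, J4, J7, J9}, which has 5 elements.
Since |N(S)| = 5 ≥ |S| = 4, Hall's condition holds for this subset.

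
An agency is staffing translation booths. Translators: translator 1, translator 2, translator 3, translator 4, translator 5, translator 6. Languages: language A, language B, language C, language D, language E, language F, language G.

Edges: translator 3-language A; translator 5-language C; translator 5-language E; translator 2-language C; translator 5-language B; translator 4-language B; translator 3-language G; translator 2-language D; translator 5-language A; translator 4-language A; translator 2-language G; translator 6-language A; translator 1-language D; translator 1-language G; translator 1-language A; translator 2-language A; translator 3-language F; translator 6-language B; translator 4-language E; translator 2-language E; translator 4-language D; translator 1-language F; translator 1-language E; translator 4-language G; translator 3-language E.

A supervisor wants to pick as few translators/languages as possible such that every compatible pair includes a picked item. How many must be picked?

6

A maximum matching has 6 edges (e.g. translator 1–language D, translator 2–language C, translator 3–language F, translator 4–language G, translator 5–language A, translator 6–language B).
By König's theorem the minimum vertex cover has the same size. One such cover is {translator 1, translator 2, translator 3, translator 4, translator 5, translator 6}.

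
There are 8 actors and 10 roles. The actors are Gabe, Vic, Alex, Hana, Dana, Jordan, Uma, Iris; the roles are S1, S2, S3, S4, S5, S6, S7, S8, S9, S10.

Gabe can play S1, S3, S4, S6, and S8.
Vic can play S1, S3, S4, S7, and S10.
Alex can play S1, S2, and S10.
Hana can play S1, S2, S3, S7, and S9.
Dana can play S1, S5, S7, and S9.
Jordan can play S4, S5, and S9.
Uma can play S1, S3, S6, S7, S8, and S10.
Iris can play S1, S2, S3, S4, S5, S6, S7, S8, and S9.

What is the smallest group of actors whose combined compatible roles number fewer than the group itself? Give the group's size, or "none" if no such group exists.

A matching saturating every actor exists, for instance Gabe→S3, Vic→S4, Alex→S10, Hana→S7, Dana→S1, Jordan→S9, Uma→S6, Iris→S2.
By Hall's marriage theorem, this means |N(S)| ≥ |S| for every subset S, so no violating subset exists.

none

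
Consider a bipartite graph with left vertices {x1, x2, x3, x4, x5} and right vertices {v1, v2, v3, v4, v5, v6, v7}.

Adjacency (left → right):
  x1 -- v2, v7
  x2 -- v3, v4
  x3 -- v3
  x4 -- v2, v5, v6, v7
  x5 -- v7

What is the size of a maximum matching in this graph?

5

For example, pair x1→v2, x2→v4, x3→v3, x4→v6, x5→v7.
All 5 left vertices are matched, so no larger matching exists.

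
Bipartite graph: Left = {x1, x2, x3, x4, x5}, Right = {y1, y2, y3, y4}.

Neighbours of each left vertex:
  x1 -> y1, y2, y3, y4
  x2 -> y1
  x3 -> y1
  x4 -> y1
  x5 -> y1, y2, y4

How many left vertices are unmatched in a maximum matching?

2

One maximum matching: x1-y3, x2-y1, x5-y2.
The set {x2, x3, x4} has only 1 neighbour ({y1}), so by Hall's theorem at most 3 of the 5 left vertices can be matched.
That matches 3 of the 5, leaving 2 unmatched; no matching can do better.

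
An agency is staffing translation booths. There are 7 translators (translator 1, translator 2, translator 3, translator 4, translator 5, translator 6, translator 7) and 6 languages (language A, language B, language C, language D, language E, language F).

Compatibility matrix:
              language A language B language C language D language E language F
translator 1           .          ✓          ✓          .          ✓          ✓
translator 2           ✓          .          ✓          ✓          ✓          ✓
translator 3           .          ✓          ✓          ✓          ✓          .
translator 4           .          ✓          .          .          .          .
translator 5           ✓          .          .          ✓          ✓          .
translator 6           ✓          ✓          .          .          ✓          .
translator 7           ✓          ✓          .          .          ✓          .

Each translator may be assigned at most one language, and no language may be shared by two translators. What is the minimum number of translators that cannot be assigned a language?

A valid assignment of size 6: translator 1-language C, translator 2-language F, translator 3-language D, translator 4-language B, translator 5-language E, translator 6-language A.
The set {translator 1, translator 2, translator 3, translator 4, translator 5, translator 6, translator 7} has only 6 neighbours ({language A, language B, language C, language D, language E, language F}), so by Hall's theorem at most 6 of the 7 translators can be matched.
That matches 6 of the 7, leaving 1 unmatched; no matching can do better.

1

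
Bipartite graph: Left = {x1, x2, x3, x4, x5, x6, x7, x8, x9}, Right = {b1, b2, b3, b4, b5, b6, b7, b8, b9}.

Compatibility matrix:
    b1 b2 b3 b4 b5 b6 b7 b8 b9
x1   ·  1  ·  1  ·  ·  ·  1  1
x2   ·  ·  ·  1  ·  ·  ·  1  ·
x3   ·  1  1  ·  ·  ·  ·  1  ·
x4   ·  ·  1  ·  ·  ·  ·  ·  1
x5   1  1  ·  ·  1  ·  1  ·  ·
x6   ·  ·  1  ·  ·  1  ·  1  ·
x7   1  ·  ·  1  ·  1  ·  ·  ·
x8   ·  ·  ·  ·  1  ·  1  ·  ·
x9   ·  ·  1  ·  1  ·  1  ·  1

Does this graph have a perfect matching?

One maximum matching: x1-b2, x2-b4, x3-b8, x4-b9, x5-b7, x6-b6, x7-b1, x8-b5, x9-b3.
Every left vertex is matched, so this is a perfect matching.

Yes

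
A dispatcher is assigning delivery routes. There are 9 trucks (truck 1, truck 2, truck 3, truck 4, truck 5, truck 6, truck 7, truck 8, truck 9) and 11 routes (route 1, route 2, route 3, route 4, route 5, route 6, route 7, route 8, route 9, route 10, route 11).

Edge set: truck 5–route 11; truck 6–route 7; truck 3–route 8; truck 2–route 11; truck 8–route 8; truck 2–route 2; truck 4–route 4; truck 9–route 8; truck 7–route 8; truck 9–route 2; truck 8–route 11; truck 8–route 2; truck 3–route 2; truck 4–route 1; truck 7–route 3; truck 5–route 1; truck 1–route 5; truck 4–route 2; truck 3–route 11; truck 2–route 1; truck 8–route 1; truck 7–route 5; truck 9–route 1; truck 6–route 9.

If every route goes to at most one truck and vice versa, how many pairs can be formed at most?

8

For example, pair truck 1→route 5, truck 2→route 1, truck 3→route 8, truck 4→route 4, truck 5→route 11, truck 6→route 7, truck 7→route 3, truck 8→route 2.
The set {truck 2, truck 3, truck 5, truck 8, truck 9} has only 4 neighbours ({route 1, route 11, route 2, route 8}), so by Hall's theorem at most 8 of the 9 trucks can be matched.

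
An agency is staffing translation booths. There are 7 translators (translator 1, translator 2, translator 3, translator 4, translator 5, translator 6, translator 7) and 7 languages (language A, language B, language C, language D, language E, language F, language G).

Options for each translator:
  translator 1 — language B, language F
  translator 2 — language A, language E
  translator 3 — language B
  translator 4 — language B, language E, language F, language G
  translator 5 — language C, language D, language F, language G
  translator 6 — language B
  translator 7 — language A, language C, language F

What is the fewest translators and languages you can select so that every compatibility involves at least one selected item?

{translator 1, translator 2, translator 4, translator 5, translator 7, language B} is a vertex cover of size 6: every edge has an endpoint in this set.
No smaller cover exists because translator 1–language F, translator 2–language E, translator 3–language B, translator 4–language G, translator 5–language D, translator 7–language A is a matching of size 6, and a cover must include an endpoint of each of these disjoint edges (König's theorem).

6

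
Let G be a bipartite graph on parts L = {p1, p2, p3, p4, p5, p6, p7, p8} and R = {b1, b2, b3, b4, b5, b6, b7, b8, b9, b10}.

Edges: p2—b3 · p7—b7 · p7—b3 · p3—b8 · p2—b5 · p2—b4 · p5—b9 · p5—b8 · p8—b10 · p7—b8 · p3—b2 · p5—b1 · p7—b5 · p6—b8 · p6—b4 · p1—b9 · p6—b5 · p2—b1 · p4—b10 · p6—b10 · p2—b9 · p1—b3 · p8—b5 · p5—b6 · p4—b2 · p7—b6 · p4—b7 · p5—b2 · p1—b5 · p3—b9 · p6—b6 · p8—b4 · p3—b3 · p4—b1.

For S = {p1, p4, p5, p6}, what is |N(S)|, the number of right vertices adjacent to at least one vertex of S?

10

The union of neighbours of {p1, p4, p5, p6} is {b1, b2, b3, b4, b5, b6, b7, b8, b9, b10}, which has 10 elements.
Since |N(S)| = 10 ≥ |S| = 4, Hall's condition holds for this subset.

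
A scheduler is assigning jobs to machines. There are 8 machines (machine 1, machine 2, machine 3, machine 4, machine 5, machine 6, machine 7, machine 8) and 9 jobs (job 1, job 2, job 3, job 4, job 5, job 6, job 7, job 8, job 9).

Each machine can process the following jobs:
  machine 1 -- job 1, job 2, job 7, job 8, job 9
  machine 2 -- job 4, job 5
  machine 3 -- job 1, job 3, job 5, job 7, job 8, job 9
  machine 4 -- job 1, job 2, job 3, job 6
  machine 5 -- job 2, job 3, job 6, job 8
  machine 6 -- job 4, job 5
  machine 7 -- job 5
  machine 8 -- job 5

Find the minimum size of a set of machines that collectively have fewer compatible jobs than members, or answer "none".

Take S = {machine 7, machine 8}. Its neighbourhood is {job 5}, so |N(S)| = 1 < |S| = 2.
No single vertex violates Hall's condition since each has at least one neighbour, so 2 is the minimum.

2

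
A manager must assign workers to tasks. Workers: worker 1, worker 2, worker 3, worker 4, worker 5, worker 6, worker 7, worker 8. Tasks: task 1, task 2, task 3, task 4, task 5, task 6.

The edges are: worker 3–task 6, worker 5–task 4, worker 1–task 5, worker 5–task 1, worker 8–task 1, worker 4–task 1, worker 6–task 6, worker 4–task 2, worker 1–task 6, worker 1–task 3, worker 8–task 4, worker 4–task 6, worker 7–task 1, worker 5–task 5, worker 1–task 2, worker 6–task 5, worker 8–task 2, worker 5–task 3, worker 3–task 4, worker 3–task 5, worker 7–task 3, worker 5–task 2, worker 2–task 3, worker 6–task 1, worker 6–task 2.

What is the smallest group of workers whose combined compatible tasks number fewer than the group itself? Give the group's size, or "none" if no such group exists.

7

Take S = {worker 1, worker 2, worker 3, worker 4, worker 5, worker 6, worker 7}. Its neighbourhood is {task 1, task 2, task 3, task 4, task 5, task 6}, so |N(S)| = 6 < |S| = 7.
Every subset of size less than 7 has at least as many neighbours as members, so 7 is the minimum.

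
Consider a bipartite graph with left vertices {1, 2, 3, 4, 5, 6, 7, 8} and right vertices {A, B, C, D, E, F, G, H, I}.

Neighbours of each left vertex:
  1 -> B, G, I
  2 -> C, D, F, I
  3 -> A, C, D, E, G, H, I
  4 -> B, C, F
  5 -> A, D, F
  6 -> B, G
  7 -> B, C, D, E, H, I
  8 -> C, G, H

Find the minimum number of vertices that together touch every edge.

{1, 2, 3, 4, 5, 6, 7, 8} is a vertex cover of size 8: every edge has an endpoint in this set.
No smaller cover exists because 1–I, 2–F, 3–A, 4–B, 5–D, 6–G, 7–E, 8–C is a matching of size 8, and a cover must include an endpoint of each of these disjoint edges (König's theorem).

8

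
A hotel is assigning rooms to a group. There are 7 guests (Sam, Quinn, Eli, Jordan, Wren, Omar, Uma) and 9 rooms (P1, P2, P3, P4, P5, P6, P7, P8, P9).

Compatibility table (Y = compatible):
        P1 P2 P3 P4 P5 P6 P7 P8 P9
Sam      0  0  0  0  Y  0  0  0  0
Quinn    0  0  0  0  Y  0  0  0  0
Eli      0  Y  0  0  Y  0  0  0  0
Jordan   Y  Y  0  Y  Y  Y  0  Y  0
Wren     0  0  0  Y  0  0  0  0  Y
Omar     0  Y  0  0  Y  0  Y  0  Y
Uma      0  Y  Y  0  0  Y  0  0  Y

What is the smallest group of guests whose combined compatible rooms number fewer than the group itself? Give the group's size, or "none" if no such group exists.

2

Take S = {Sam, Quinn}. Its neighbourhood is {P5}, so |N(S)| = 1 < |S| = 2.
No single vertex violates Hall's condition since each has at least one neighbour, so 2 is the minimum.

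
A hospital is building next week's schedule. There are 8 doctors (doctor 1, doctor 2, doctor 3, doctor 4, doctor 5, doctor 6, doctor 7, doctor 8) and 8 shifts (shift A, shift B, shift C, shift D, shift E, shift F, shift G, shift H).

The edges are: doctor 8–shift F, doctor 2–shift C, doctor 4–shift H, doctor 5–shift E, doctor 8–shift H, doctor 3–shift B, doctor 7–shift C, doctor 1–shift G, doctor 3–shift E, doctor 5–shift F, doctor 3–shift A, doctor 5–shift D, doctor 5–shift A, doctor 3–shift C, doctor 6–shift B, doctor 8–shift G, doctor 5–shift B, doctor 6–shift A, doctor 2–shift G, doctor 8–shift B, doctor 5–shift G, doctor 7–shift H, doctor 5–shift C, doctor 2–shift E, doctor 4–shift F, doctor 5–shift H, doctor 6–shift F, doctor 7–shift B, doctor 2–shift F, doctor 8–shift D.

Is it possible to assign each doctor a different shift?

A valid assignment of size 8: doctor 1–shift G, doctor 2–shift C, doctor 3–shift E, doctor 4–shift H, doctor 5–shift D, doctor 6–shift A, doctor 7–shift B, doctor 8–shift F.
Every doctor is matched, so this is a perfect matching.

Yes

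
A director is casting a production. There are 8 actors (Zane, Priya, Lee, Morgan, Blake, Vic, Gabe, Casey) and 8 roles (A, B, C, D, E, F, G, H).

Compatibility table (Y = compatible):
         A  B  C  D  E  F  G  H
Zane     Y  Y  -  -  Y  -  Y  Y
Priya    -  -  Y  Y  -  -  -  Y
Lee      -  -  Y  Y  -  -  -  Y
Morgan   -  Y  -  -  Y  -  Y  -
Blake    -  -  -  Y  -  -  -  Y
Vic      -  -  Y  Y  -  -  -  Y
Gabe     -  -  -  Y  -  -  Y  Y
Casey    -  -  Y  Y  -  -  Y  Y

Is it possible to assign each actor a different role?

No

The set {Priya, Lee, Blake, Vic, Gabe, Casey} has only 4 neighbours ({C, D, G, H}), so by Hall's theorem at most 6 of the 8 actors can be matched.
Hence no matching covers every actor.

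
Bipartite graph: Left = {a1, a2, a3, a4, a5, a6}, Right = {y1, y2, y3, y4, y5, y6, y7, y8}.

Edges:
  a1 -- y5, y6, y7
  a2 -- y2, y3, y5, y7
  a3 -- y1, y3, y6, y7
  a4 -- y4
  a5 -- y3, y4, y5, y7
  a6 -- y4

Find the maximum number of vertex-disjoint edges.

For example, pair a1-y7, a2-y2, a3-y1, a4-y4, a5-y3.
The set {a4, a6} has only 1 neighbour ({y4}), so by Hall's theorem at most 5 of the 6 left vertices can be matched.

5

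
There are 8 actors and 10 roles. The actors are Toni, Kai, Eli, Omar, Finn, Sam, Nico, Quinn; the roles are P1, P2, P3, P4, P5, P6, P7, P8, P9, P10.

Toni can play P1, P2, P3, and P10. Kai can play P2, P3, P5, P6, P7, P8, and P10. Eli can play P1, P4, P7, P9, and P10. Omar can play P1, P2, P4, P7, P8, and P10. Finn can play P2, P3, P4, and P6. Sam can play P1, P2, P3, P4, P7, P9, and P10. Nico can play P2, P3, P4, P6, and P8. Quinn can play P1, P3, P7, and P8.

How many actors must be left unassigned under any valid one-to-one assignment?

0

One maximum matching: Toni-P10, Kai-P3, Eli-P9, Omar-P2, Finn-P6, Sam-P7, Nico-P8, Quinn-P1.
All 8 actors are matched, so no larger matching exists.
That matches 8 of the 8, leaving 0 unmatched; no matching can do better.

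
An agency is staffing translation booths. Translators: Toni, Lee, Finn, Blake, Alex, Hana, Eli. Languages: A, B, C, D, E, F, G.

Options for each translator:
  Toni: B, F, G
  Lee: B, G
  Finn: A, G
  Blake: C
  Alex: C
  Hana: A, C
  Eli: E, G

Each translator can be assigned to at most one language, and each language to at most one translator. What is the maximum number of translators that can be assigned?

One maximum matching: Toni–F, Lee–B, Finn–G, Blake–C, Hana–A, Eli–E.
The set {Blake, Alex} has only 1 neighbour ({C}), so by Hall's theorem at most 6 of the 7 translators can be matched.

6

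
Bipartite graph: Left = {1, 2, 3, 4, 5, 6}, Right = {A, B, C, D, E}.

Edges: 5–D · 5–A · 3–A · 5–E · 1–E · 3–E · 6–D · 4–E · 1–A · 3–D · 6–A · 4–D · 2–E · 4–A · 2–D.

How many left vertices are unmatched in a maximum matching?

A valid assignment of size 3: 1→A, 2→D, 3→E.
The set {1, 2, 3, 4, 5, 6} has only 3 neighbours ({A, D, E}), so by Hall's theorem at most 3 of the 6 left vertices can be matched.
That matches 3 of the 6, leaving 3 unmatched; no matching can do better.

3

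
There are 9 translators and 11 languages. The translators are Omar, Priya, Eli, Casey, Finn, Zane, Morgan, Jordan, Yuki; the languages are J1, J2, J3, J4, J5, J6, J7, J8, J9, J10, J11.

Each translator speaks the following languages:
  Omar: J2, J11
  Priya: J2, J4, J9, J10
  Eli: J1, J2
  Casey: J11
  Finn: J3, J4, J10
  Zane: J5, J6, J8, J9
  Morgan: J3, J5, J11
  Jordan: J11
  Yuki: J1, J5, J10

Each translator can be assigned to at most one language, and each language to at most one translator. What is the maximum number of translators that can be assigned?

A valid assignment of size 8: Omar-J2, Priya-J9, Eli-J1, Casey-J11, Finn-J3, Zane-J6, Morgan-J5, Yuki-J10.
The set {Casey, Jordan} has only 1 neighbour ({J11}), so by Hall's theorem at most 8 of the 9 translators can be matched.

8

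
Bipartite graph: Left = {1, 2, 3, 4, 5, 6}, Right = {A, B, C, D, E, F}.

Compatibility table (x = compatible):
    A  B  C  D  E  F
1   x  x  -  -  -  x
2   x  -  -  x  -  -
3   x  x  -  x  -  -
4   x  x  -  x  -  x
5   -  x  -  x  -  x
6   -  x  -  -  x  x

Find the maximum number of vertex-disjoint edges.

For example, pair 1-F, 2-A, 3-D, 4-B, 6-E.
The set {1, 2, 3, 4, 5} has only 4 neighbours ({A, B, D, F}), so by Hall's theorem at most 5 of the 6 left vertices can be matched.

5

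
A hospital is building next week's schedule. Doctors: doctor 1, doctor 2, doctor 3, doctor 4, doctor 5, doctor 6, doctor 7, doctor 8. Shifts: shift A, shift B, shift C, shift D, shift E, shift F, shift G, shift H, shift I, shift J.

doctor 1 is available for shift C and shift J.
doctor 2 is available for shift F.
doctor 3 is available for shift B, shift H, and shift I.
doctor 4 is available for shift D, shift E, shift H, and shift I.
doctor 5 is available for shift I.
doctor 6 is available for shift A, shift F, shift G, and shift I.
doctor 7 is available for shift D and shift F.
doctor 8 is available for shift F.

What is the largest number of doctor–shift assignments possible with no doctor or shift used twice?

For example, pair doctor 1-shift J, doctor 2-shift F, doctor 3-shift H, doctor 4-shift E, doctor 5-shift I, doctor 6-shift G, doctor 7-shift D.
The set {doctor 2, doctor 8} has only 1 neighbour ({shift F}), so by Hall's theorem at most 7 of the 8 doctors can be matched.

7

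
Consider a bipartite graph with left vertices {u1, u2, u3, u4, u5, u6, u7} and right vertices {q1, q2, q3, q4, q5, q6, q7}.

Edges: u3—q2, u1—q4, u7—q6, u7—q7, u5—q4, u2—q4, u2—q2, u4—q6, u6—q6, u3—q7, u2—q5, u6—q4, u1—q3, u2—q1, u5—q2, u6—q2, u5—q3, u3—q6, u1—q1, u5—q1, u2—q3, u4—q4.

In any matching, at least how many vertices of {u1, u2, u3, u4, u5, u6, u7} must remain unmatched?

A valid assignment of size 7: u1–q1, u2–q5, u3–q2, u4–q4, u5–q3, u6–q6, u7–q7.
This saturates every left vertex, so 7 is the maximum.
That matches 7 of the 7, leaving 0 unmatched; no matching can do better.

0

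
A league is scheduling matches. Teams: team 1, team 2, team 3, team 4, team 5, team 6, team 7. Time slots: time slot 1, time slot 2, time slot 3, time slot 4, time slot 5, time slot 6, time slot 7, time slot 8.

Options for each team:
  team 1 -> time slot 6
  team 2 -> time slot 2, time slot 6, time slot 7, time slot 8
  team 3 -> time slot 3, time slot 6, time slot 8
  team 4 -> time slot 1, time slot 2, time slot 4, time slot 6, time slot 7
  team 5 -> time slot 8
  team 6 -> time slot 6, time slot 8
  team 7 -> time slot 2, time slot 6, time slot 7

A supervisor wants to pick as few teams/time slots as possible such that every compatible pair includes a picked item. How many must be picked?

A maximum matching has 6 edges (e.g. team 1–time slot 6, team 2–time slot 7, team 3–time slot 3, team 4–time slot 4, team 5–time slot 8, team 7–time slot 2).
By König's theorem the minimum vertex cover has the same size. One such cover is {team 2, team 3, team 4, team 7, time slot 6, time slot 8}.

6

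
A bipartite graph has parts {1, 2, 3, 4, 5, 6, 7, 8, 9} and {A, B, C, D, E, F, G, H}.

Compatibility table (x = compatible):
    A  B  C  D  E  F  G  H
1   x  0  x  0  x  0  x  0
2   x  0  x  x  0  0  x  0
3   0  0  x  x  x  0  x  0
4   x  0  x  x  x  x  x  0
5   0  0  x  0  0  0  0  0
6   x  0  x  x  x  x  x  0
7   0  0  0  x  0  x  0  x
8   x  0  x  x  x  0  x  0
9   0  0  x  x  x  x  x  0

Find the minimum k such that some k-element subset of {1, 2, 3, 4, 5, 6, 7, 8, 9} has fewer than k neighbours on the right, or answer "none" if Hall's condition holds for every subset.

7

Take S = {1, 2, 3, 4, 5, 6, 8}. Its neighbourhood is {A, C, D, E, F, G}, so |N(S)| = 6 < |S| = 7.
Every subset of size less than 7 has at least as many neighbours as members, so 7 is the minimum.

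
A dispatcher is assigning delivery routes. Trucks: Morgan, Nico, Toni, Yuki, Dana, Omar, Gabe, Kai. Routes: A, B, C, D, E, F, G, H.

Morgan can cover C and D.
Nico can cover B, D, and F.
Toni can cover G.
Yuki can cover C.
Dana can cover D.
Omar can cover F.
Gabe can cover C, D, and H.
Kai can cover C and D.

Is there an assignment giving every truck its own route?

The set {Morgan, Yuki, Dana, Kai} has only 2 neighbours ({C, D}), so by Hall's theorem at most 6 of the 8 trucks can be matched.
Hence no matching covers every truck.

No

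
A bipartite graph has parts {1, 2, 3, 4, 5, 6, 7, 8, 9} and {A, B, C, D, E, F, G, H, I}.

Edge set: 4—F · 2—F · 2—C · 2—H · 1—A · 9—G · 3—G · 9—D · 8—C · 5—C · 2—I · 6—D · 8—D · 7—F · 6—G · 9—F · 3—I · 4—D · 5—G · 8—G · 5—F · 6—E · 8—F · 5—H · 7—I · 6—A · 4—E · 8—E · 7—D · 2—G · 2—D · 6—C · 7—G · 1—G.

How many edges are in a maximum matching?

One maximum matching: 1→A, 2→H, 3→I, 4→D, 5→C, 6→E, 7→F, 8→G.
The set {1, 2, 3, 4, 5, 6, 7, 8, 9} has only 8 neighbours ({A, C, D, E, F, G, H, I}), so by Hall's theorem at most 8 of the 9 left vertices can be matched.

8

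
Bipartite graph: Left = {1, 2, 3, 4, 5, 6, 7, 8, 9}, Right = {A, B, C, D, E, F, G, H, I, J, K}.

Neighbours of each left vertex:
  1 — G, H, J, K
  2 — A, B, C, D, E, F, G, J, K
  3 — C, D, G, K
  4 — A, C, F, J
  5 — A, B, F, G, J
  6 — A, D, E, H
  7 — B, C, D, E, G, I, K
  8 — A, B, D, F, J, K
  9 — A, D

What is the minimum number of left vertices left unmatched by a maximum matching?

One maximum matching: 1–H, 2–A, 3–G, 4–C, 5–B, 6–E, 7–K, 8–J, 9–D.
All 9 left vertices are matched, so no larger matching exists.
That matches 9 of the 9, leaving 0 unmatched; no matching can do better.

0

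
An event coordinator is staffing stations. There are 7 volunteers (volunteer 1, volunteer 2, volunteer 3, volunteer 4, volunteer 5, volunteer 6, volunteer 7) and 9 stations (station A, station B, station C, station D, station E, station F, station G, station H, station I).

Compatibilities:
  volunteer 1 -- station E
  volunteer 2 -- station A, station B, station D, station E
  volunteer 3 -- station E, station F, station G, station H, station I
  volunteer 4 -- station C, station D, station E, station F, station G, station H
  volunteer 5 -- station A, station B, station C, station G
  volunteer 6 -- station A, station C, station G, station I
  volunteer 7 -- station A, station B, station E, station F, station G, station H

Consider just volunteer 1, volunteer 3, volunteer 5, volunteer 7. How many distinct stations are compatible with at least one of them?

The union of neighbours of {volunteer 1, volunteer 3, volunteer 5, volunteer 7} is {station A, station B, station C, station E, station F, station G, station H, station I}, which has 8 elements.
Since |N(S)| = 8 ≥ |S| = 4, Hall's condition holds for this subset.

8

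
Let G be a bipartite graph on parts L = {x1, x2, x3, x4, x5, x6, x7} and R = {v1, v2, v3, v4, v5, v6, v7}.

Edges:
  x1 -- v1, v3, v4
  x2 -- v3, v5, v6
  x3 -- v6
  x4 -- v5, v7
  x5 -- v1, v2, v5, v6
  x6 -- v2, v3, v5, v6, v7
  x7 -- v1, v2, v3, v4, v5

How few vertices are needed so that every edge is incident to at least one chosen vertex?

7

A maximum matching has 7 edges (e.g. x1–v4, x2–v5, x3–v6, x4–v7, x5–v1, x6–v2, x7–v3).
By König's theorem the minimum vertex cover has the same size. One such cover is {x1, x2, x3, x4, x5, x6, x7}.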